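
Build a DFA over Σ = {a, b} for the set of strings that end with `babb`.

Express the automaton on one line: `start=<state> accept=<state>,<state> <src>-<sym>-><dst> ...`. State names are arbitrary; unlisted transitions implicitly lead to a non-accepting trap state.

start=q0 accept=q4 q0-a->q0 q0-b->q1 q1-a->q2 q1-b->q1 q2-a->q0 q2-b->q3 q3-a->q2 q3-b->q4 q4-a->q2 q4-b->q1

Remember how much of `babb` the current input suffix matches. State q0 means no match yet; q1 means the last symbol is `b`; q2 means the last 2 symbols are `ba`; q3 means the last 3 symbols are `bab`; q4 means the last 4 symbols are `babb`. Only q4 accepts. On a mismatch, fall back to the longest proper suffix that is still a prefix of `babb`.
A 5-state machine:
        a   b  
>  q0   q0  q1 
   q1   q2  q1 
   q2   q0  q3 
   q3   q2  q4 
 * q4   q2  q1 
(> = start, * = accepting)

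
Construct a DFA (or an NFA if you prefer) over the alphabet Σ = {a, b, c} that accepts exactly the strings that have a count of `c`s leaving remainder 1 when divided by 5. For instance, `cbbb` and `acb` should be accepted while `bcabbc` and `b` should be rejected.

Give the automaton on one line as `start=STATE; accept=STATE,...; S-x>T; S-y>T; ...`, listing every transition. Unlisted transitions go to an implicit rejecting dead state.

start=s0; accept=s1; s0-a>s0; s0-b>s0; s0-c>s1; s1-a>s1; s1-b>s1; s1-c>s2; s2-a>s2; s2-b>s2; s2-c>s3; s3-a>s3; s3-b>s3; s3-c>s4; s4-a>s4; s4-b>s4; s4-c>s0

Keep the running count of `c`s modulo 5: each `c` advances along the cycle s0 → s1 → s2 → s3 → s4 → s0 while other symbols loop. Accept at s1.
A 5-state machine:
        a   b   c  
>  s0   s0  s0  s1 
 * s1   s1  s1  s2 
   s2   s2  s2  s3 
   s3   s3  s3  s4 
   s4   s4  s4  s0 
(> = start, * = accepting)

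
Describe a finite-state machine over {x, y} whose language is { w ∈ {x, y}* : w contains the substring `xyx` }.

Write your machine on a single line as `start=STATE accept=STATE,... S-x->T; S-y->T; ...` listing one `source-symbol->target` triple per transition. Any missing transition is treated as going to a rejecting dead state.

Track how much of `xyx` has been matched so far: state S0 is no progress, S3 is the absorbing accept state reached once `xyx` has occurred. Intermediate states record partial matches; on a mismatch, fall back to the longest reusable overlap.
With 4 states:
        x   y  
>  S0   S1  S0 
   S1   S1  S2 
   S2   S3  S0 
 * S3   S3  S3 
(> = start, * = accepting)

start=S0; accept=S3; S0-x->S1; S0-y->S0; S1-x->S1; S1-y->S2; S2-x->S3; S2-y->S0; S3-x->S3; S3-y->S3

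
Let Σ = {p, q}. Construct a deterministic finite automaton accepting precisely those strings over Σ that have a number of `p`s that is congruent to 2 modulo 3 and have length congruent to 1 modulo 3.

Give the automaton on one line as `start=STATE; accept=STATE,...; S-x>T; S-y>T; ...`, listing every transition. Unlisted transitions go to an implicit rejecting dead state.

start=A; accept=I; A-p>B; A-q>C; B-p>D; B-q>E; C-p>E; C-q>F; D-p>A; D-q>G; E-p>G; E-q>H; F-p>H; F-q>A; G-p>C; G-q>I; H-p>I; H-q>B; I-p>F; I-q>D

Handle the two conditions separately and then intersect. The first has 3 states tracking the count of `p`s modulo 3; the second has 3 states tracking the input length modulo 3. A product state is a pair (one from each), accepting exactly when both do.
With 9 states:
       p  q 
>  A   B  C 
   B   D  E 
   C   E  F 
   D   A  G 
   E   G  H 
   F   H  A 
   G   C  I 
   H   I  B 
 * I   F  D 
(> = start, * = accepting)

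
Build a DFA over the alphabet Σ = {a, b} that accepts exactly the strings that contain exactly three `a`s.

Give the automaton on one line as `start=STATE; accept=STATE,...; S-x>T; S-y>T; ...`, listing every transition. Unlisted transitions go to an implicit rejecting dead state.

start=s0; accept=s3; s0-a>s1; s0-b>s0; s1-a>s2; s1-b>s1; s2-a>s3; s2-b>s2; s3-a>s4; s3-b>s3; s4-a>s4; s4-b>s4

Only the number of `a`s matters, and only up to 4. Make a chain s0 → s1 → s2 → s3 → s4 advanced by each `a` (with s4 absorbing); every other symbol self-loops. The accepting set is {s3}.
With 5 states:
        a   b  
>  s0   s1  s0 
   s1   s2  s1 
   s2   s3  s2 
 * s3   s4  s3 
   s4   s4  s4 
(> = start, * = accepting)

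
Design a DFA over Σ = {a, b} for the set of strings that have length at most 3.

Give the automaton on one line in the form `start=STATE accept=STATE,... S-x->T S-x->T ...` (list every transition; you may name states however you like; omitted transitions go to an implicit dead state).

We only need to distinguish lengths 0, 1, …, 3, and '>3'. Chain s0 → s1 → s2 → s3 → s4 on every symbol, with s4 looping. Accepting states: {s0, s1, s2, s3}.
A 5-state machine:
        a   b  
>* s0   s1  s1 
 * s1   s2  s2 
 * s2   s3  s3 
 * s3   s4  s4 
   s4   s4  s4 
(> = start, * = accepting)

start=s0 accept=s0,s1,s2,s3 s0-a->s1 s0-b->s1 s1-a->s2 s1-b->s2 s2-a->s3 s2-b->s3 s3-a->s4 s3-b->s4 s4-a->s4 s4-b->s4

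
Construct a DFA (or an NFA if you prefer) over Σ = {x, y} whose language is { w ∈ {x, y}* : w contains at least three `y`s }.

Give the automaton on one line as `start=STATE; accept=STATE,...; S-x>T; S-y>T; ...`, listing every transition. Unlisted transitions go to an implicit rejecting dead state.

start=S0; accept=S3,S4; S0-x>S0; S0-y>S1; S1-x>S1; S1-y>S2; S2-x>S2; S2-y>S3; S3-x>S3; S3-y>S4; S4-x>S4; S4-y>S4

Count `y`s, saturating at 4: states S0 through S3 mean 0 through 3 `y`s seen; S4 means more than 3. Each `y` increments (capped at S4); other symbols loop. Accept from {S3, S4}.
With 5 states:
        x   y  
>  S0   S0  S1 
   S1   S1  S2 
   S2   S2  S3 
 * S3   S3  S4 
 * S4   S4  S4 
(> = start, * = accepting)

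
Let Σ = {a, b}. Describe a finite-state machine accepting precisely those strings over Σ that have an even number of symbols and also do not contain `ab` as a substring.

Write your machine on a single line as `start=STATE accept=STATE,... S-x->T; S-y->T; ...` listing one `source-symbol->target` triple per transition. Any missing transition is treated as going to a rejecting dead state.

Run two small machines in parallel and take their product. One (2 states) tracks the input length modulo 2; the other (3 states) tracks partial matches of the forbidden pattern `ab`. Each combined state is a pair, one component from each; accept when both components accept. Equivalent product states are then merged.
A 5-state machine:
        a   b  
>* q0   q1  q2 
   q1   q3  q4 
   q2   q3  q0 
 * q3   q1  q4 
   q4   q4  q4 
(> = start, * = accepting)

start=q0; accept=q0,q3; q0-a->q1; q0-b->q2; q1-a->q3; q1-b->q4; q2-a->q3; q2-b->q0; q3-a->q1; q3-b->q4; q4-a->q4; q4-b->q4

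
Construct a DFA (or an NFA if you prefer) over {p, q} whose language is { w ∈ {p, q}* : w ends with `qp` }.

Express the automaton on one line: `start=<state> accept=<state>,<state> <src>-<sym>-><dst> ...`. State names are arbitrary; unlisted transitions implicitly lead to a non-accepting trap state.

start=s0 accept=s2 s0-p->s0 s0-q->s1 s1-p->s2 s1-q->s1 s2-p->s0 s2-q->s1

Remember how much of `qp` the current input suffix matches. State s0 means no match yet; s1 means the last symbol is `q`; s2 means the last 2 symbols are `qp`. Only s2 accepts. On a mismatch, fall back to the longest proper suffix that is still a prefix of `qp`.
3 states suffice.
        p   q  
>  s0   s0  s1 
   s1   s2  s1 
 * s2   s0  s1 
(> = start, * = accepting)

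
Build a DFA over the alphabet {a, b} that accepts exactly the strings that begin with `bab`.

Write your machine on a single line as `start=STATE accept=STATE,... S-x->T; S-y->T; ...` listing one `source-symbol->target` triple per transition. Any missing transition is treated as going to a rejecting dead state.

start=q0; accept=q3; q0-a->q4; q0-b->q1; q1-a->q2; q1-b->q4; q2-a->q4; q2-b->q3; q3-a->q3; q3-b->q3; q4-a->q4; q4-b->q4

Check the first 3 symbols one by one: q0 through q2 record how many have matched `bab` so far; any wrong symbol goes to the dead state q4. After all 3 match we enter the accepting sink q3.
A 5-state machine:
        a   b  
>  q0   q4  q1 
   q1   q2  q4 
   q2   q4  q3 
 * q3   q3  q3 
   q4   q4  q4 
(> = start, * = accepting)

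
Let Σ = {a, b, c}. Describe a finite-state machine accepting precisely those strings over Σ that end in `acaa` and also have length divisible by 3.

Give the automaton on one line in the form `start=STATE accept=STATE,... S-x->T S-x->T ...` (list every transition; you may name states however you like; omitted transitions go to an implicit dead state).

Build one automaton per condition and run them in lockstep. The first has 5 states tracking how much of the suffix `acaa` has currently been matched; the second has 3 states tracking the input length modulo 3. A product state is a pair (one from each), accepting exactly when both do.
15 states suffice.
          a    b    c  
>  q0     q1   q2   q2 
   q1     q3   q4   q5 
   q2     q3   q4   q4 
   q3     q6   q0   q7 
   q4     q6   q0   q0 
   q5     q8   q0   q0 
   q6     q1   q2   q9 
   q7    q10   q2   q2 
   q8    q11   q2   q9 
   q9    q12   q4   q4 
   q10   q13   q4   q5 
   q11    q3   q4   q5 
   q12   q14   q0   q7 
   q13    q6   q0   q7 
 * q14    q1   q2   q9 
(> = start, * = accepting)

start=q0 accept=q14 q0-a->q1 q0-b->q2 q0-c->q2 q1-a->q3 q1-b->q4 q1-c->q5 q2-a->q3 q2-b->q4 q2-c->q4 q3-a->q6 q3-b->q0 q3-c->q7 q4-a->q6 q4-b->q0 q4-c->q0 q5-a->q8 q5-b->q0 q5-c->q0 q6-a->q1 q6-b->q2 q6-c->q9 q7-a->q10 q7-b->q2 q7-c->q2 q8-a->q11 q8-b->q2 q8-c->q9 q9-a->q12 q9-b->q4 q9-c->q4 q10-a->q13 q10-b->q4 q10-c->q5 q11-a->q3 q11-b->q4 q11-c->q5 q12-a->q14 q12-b->q0 q12-c->q7 q13-a->q6 q13-b->q0 q13-c->q7 q14-a->q1 q14-b->q2 q14-c->q9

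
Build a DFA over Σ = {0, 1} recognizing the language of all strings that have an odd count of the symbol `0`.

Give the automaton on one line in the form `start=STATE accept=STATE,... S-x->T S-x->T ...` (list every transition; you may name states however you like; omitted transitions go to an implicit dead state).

Keep the running count of `0`s modulo 2: each `0` advances along the cycle q0 → q1 → q0 while other symbols loop. Accept at q1.
        0   1  
>  q0   q1  q0 
 * q1   q0  q1 
(> = start, * = accepting)

start=q0 accept=q1 q0-0->q1 q0-1->q0 q1-0->q0 q1-1->q1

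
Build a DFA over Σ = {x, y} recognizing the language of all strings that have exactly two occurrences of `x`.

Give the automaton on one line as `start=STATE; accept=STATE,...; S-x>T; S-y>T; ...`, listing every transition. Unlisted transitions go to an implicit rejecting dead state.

start=s0; accept=s2; s0-x>s1; s0-y>s0; s1-x>s2; s1-y>s1; s2-x>s3; s2-y>s2; s3-x>s3; s3-y>s3

Count `x`s, saturating at 3: states s0 through s2 mean 0 through 2 `x`s seen; s3 means more than 2. Each `x` increments (capped at s3); other symbols loop. Accept from {s2}.
        x   y  
>  s0   s1  s0 
   s1   s2  s1 
 * s2   s3  s2 
   s3   s3  s3 
(> = start, * = accepting)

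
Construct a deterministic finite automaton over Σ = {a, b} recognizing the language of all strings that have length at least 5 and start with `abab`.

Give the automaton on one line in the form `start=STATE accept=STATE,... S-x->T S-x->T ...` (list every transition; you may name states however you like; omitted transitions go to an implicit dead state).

start=S0 accept=S6 S0-a->S1 S0-b->S2 S1-a->S2 S1-b->S3 S2-a->S2 S2-b->S2 S3-a->S4 S3-b->S2 S4-a->S2 S4-b->S5 S5-a->S6 S5-b->S6 S6-a->S6 S6-b->S6

Run two small machines in parallel and take their product. The first has 7 states tracking the input length, saturating at 6; the second has 6 states tracking whether the input so far still matches the prefix `abab`. A product state is a pair (one from each), accepting exactly when both do. Minimizing collapses redundant product states.
7 states suffice.
        a   b  
>  S0   S1  S2 
   S1   S2  S3 
   S2   S2  S2 
   S3   S4  S2 
   S4   S2  S5 
   S5   S6  S6 
 * S6   S6  S6 
(> = start, * = accepting)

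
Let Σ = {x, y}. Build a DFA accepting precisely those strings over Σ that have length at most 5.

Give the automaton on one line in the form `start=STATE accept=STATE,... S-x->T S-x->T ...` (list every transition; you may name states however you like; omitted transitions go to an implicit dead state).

Count input length up to 6: every symbol moves from q0 toward q6, which means 'more than 5' and absorbs. Accept from {q0, q1, q2, q3, q4, q5}.
7 states suffice.
        x   y  
>* q0   q1  q1 
 * q1   q2  q2 
 * q2   q3  q3 
 * q3   q4  q4 
 * q4   q5  q5 
 * q5   q6  q6 
   q6   q6  q6 
(> = start, * = accepting)

start=q0 accept=q0,q1,q2,q3,q4,q5 q0-x->q1 q0-y->q1 q1-x->q2 q1-y->q2 q2-x->q3 q2-y->q3 q3-x->q4 q3-y->q4 q4-x->q5 q4-y->q5 q5-x->q6 q5-y->q6 q6-x->q6 q6-y->q6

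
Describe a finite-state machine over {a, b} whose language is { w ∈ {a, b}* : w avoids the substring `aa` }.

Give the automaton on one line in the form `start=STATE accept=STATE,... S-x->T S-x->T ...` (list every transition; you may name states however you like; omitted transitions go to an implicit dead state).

This is the complement of 'contains `aa`'. Use the same substring-matching states — q0 through q2 holding how much of `aa` has just been matched — but flip the accepting set: everything except the trap q2 accepts.
A 3-state machine:
        a   b  
>* q0   q1  q0 
 * q1   q2  q0 
   q2   q2  q2 
(> = start, * = accepting)

start=q0 accept=q0,q1 q0-a->q1 q0-b->q0 q1-a->q2 q1-b->q0 q2-a->q2 q2-b->q2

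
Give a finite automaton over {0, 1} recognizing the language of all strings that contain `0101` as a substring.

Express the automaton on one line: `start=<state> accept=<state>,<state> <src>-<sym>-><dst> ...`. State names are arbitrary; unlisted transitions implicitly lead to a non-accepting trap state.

States A..D record the length of the longest prefix of `0101` that matches the current input suffix. Reaching E means `0101` has been seen, and we stay there forever. Accept from E.
5 states suffice.
       0  1 
>  A   B  A 
   B   B  C 
   C   D  A 
   D   B  E 
 * E   E  E 
(> = start, * = accepting)

start=A accept=E A-0->B A-1->A B-0->B B-1->C C-0->D C-1->A D-0->B D-1->E E-0->E E-1->E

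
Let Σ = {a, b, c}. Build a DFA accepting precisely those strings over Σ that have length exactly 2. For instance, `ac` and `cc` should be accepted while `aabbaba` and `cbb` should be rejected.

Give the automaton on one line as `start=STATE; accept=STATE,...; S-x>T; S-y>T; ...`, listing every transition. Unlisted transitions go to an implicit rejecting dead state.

We only need to distinguish lengths 0, 1, …, 2, and '>2'. Chain s0 → s1 → s2 → s3 on every symbol, with s3 looping. Accepting states: {s2}.
With 4 states:
        a   b   c  
>  s0   s1  s1  s1 
   s1   s2  s2  s2 
 * s2   s3  s3  s3 
   s3   s3  s3  s3 
(> = start, * = accepting)

start=s0; accept=s2; s0-a>s1; s0-b>s1; s0-c>s1; s1-a>s2; s1-b>s2; s1-c>s2; s2-a>s3; s2-b>s3; s2-c>s3; s3-a>s3; s3-b>s3; s3-c>s3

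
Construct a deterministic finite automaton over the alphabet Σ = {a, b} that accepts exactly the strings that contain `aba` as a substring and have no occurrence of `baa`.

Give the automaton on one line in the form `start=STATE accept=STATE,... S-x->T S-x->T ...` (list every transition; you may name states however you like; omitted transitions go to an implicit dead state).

Handle the two conditions separately and then intersect. One (4 states) tracks whether and how much of `aba` has been seen; the other (4 states) tracks partial matches of the forbidden pattern `baa`. Each combined state is a pair, one component from each; accept when both components accept. After merging equivalent states the machine shrinks.
        a   b  
>  s0   s1  s2 
   s1   s1  s3 
   s2   s4  s2 
   s3   s5  s2 
   s4   s6  s3 
 * s5   s6  s7 
   s6   s6  s6 
 * s7   s5  s7 
(> = start, * = accepting)

start=s0 accept=s5,s7 s0-a->s1 s0-b->s2 s1-a->s1 s1-b->s3 s2-a->s4 s2-b->s2 s3-a->s5 s3-b->s2 s4-a->s6 s4-b->s3 s5-a->s6 s5-b->s7 s6-a->s6 s6-b->s6 s7-a->s5 s7-b->s7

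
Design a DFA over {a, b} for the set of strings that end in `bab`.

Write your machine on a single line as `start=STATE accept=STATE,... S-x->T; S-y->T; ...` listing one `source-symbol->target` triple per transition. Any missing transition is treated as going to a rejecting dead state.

Remember how much of `bab` the current input suffix matches. State q0 means no match yet; q1 means the last symbol is `b`; q2 means the last 2 symbols are `ba`; q3 means the last 3 symbols are `bab`. Only q3 accepts. On a mismatch, fall back to the longest proper suffix that is still a prefix of `bab`.
With 4 states:
        a   b  
>  q0   q0  q1 
   q1   q2  q1 
   q2   q0  q3 
 * q3   q2  q1 
(> = start, * = accepting)

start=q0; accept=q3; q0-a->q0; q0-b->q1; q1-a->q2; q1-b->q1; q2-a->q0; q2-b->q3; q3-a->q2; q3-b->q1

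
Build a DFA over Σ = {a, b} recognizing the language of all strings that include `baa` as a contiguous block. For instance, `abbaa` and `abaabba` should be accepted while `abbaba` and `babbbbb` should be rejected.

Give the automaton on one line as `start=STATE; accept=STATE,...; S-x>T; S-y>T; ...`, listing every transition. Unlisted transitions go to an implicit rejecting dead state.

start=s0; accept=s3; s0-a>s0; s0-b>s1; s1-a>s2; s1-b>s1; s2-a>s3; s2-b>s1; s3-a>s3; s3-b>s3

Track how much of `baa` has been matched so far: state s0 is no progress, s3 is the absorbing accept state reached once `baa` has occurred. Intermediate states record partial matches; on a mismatch, fall back to the longest reusable overlap.
A 4-state machine:
        a   b  
>  s0   s0  s1 
   s1   s2  s1 
   s2   s3  s1 
 * s3   s3  s3 
(> = start, * = accepting)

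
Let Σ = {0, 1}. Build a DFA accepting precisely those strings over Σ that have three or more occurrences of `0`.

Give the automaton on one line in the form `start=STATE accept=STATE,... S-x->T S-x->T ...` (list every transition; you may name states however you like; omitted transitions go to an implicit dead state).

Only the number of `0`s matters, and only up to 4. Make a chain A → B → C → D → E advanced by each `0` (with E absorbing); every other symbol self-loops. The accepting set is {D, E}.
       0  1 
>  A   B  A 
   B   C  B 
   C   D  C 
 * D   E  D 
 * E   E  E 
(> = start, * = accepting)

start=A accept=D,E A-0->B A-1->A B-0->C B-1->B C-0->D C-1->C D-0->E D-1->D E-0->E E-1->E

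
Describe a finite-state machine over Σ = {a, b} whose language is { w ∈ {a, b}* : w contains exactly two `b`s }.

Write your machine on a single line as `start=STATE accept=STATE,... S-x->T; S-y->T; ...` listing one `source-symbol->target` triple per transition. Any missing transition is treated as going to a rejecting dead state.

Only the number of `b`s matters, and only up to 3. Make a chain q0 → q1 → q2 → q3 advanced by each `b` (with q3 absorbing); every other symbol self-loops. The accepting set is {q2}.
4 states suffice.
        a   b  
>  q0   q0  q1 
   q1   q1  q2 
 * q2   q2  q3 
   q3   q3  q3 
(> = start, * = accepting)

start=q0; accept=q2; q0-a->q0; q0-b->q1; q1-a->q1; q1-b->q2; q2-a->q2; q2-b->q3; q3-a->q3; q3-b->q3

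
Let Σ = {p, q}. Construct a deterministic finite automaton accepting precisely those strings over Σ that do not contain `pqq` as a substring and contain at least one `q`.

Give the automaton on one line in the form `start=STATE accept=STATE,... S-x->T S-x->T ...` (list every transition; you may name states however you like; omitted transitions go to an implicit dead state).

start=A accept=C,D,E A-p->B A-q->C B-p->B B-q->D C-p->E C-q->C D-p->E D-q->F E-p->E E-q->D F-p->F F-q->F

Build one automaton per condition and run them in lockstep. One (4 states) tracks partial matches of the forbidden pattern `pqq`; the other (3 states) tracks the count of `q`s, saturating at 2. Each combined state is a pair, one component from each; accept when both components accept. After merging equivalent states the machine shrinks.
6 states suffice.
       p  q 
>  A   B  C 
   B   B  D 
 * C   E  C 
 * D   E  F 
 * E   E  D 
   F   F  F 
(> = start, * = accepting)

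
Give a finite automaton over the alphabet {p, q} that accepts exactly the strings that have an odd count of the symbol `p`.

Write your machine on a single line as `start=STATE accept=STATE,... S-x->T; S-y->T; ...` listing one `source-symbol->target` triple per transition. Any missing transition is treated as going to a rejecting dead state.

The only thing that matters is how many `p`s have appeared, reduced mod 2. Use one state per residue: A for 0, …, B for 1. Reading `p` moves to the next residue; anything else stays put. B is accepting.
2 states suffice.
       p  q 
>  A   B  A 
 * B   A  B 
(> = start, * = accepting)

start=A; accept=B; A-p->B; A-q->A; B-p->A; B-q->B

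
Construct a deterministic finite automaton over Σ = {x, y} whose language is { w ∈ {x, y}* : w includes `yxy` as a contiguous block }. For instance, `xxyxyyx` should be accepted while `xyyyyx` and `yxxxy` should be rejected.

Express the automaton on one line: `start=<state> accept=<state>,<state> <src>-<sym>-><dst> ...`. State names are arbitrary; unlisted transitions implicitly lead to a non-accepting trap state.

States q0..q2 record the length of the longest prefix of `yxy` that matches the current input suffix. Reaching q3 means `yxy` has been seen, and we stay there forever. Accept from q3.
With 4 states:
        x   y  
>  q0   q0  q1 
   q1   q2  q1 
   q2   q0  q3 
 * q3   q3  q3 
(> = start, * = accepting)

start=q0 accept=q3 q0-x->q0 q0-y->q1 q1-x->q2 q1-y->q1 q2-x->q0 q2-y->q3 q3-x->q3 q3-y->q3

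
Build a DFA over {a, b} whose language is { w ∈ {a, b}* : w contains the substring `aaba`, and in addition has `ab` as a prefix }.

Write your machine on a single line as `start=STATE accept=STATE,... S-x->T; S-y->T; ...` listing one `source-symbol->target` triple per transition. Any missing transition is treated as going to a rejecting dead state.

Run two small machines in parallel and take their product. One (5 states) tracks whether and how much of `aaba` has been seen; the other (4 states) tracks whether the input so far still matches the prefix `ab`. Each combined state is a pair, one component from each; accept when both components accept. Equivalent product states are then merged.
An 8-state machine:
        a   b  
>  S0   S1  S2 
   S1   S2  S3 
   S2   S2  S2 
   S3   S4  S3 
   S4   S5  S3 
   S5   S5  S6 
   S6   S7  S3 
 * S7   S7  S7 
(> = start, * = accepting)

start=S0; accept=S7; S0-a->S1; S0-b->S2; S1-a->S2; S1-b->S3; S2-a->S2; S2-b->S2; S3-a->S4; S3-b->S3; S4-a->S5; S4-b->S3; S5-a->S5; S5-b->S6; S6-a->S7; S6-b->S3; S7-a->S7; S7-b->S7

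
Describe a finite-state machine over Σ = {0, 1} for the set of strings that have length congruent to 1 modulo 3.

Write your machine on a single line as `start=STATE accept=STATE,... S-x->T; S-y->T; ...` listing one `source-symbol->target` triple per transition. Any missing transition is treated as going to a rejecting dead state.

start=S0; accept=S1; S0-0->S1; S0-1->S1; S1-0->S2; S1-1->S2; S2-0->S0; S2-1->S0

Only the length mod 3 matters, so use a 3-cycle: from any state, every input symbol moves to the next state, wrapping S2 back to S0. Mark S1 accepting.
3 states suffice.
        0   1  
>  S0   S1  S1 
 * S1   S2  S2 
   S2   S0  S0 
(> = start, * = accepting)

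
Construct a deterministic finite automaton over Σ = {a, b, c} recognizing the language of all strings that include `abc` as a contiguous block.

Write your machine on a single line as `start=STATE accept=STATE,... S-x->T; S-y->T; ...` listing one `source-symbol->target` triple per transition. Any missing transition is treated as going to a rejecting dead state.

Track how much of `abc` has been matched so far: state q0 is no progress, q3 is the absorbing accept state reached once `abc` has occurred. Intermediate states record partial matches; on a mismatch, fall back to the longest reusable overlap.
A 4-state machine:
        a   b   c  
>  q0   q1  q0  q0 
   q1   q1  q2  q0 
   q2   q1  q0  q3 
 * q3   q3  q3  q3 
(> = start, * = accepting)

start=q0; accept=q3; q0-a->q1; q0-b->q0; q0-c->q0; q1-a->q1; q1-b->q2; q1-c->q0; q2-a->q1; q2-b->q0; q2-c->q3; q3-a->q3; q3-b->q3; q3-c->q3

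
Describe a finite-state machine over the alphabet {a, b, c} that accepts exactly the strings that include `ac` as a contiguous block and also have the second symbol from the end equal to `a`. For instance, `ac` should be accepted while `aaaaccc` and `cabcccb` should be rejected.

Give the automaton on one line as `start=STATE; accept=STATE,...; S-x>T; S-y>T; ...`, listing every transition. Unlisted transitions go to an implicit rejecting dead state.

Handle the two conditions separately and then intersect. One (3 states) tracks whether and how much of `ac` has been seen; the other (13 states) tracks the last 2 symbols read. Each combined state is a pair, one component from each; accept when both components accept. Equivalent product states are then merged.
        a   b   c  
>  S0   S1  S0  S0 
   S1   S1  S0  S2 
 * S2   S3  S4  S4 
   S3   S5  S2  S2 
   S4   S3  S4  S4 
 * S5   S5  S2  S2 
(> = start, * = accepting)

start=S0; accept=S2,S5; S0-a>S1; S0-b>S0; S0-c>S0; S1-a>S1; S1-b>S0; S1-c>S2; S2-a>S3; S2-b>S4; S2-c>S4; S3-a>S5; S3-b>S2; S3-c>S2; S4-a>S3; S4-b>S4; S4-c>S4; S5-a>S5; S5-b>S2; S5-c>S2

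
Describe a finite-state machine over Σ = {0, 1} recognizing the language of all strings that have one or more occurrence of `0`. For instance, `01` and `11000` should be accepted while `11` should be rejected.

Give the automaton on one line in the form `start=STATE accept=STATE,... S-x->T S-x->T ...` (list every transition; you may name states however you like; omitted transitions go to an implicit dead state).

Only the number of `0`s matters, and only up to 2. Make a chain S0 → S1 → S2 advanced by each `0` (with S2 absorbing); every other symbol self-loops. The accepting set is {S1, S2}.
        0   1  
>  S0   S1  S0 
 * S1   S2  S1 
 * S2   S2  S2 
(> = start, * = accepting)

start=S0 accept=S1,S2 S0-0->S1 S0-1->S0 S1-0->S2 S1-1->S1 S2-0->S2 S2-1->S2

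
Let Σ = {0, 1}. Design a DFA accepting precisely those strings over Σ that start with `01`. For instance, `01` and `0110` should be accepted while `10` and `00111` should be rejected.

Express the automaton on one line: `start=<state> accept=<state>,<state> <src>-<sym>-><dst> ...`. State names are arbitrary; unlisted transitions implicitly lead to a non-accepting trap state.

Check the first 2 symbols one by one: S0 through S1 record how many have matched `01` so far; any wrong symbol goes to the dead state S3. After all 2 match we enter the accepting sink S2.
        0   1  
>  S0   S1  S3 
   S1   S3  S2 
 * S2   S2  S2 
   S3   S3  S3 
(> = start, * = accepting)

start=S0 accept=S2 S0-0->S1 S0-1->S3 S1-0->S3 S1-1->S2 S2-0->S2 S2-1->S2 S3-0->S3 S3-1->S3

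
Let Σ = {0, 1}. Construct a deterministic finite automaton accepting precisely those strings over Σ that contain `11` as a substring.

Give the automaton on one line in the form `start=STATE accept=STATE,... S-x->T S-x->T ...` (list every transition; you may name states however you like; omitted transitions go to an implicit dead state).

Track how much of `11` has been matched so far: state A is no progress, C is the absorbing accept state reached once `11` has occurred. Intermediate states record partial matches; on a mismatch, fall back to the longest reusable overlap.
3 states suffice.
       0  1 
>  A   A  B 
   B   A  C 
 * C   C  C 
(> = start, * = accepting)

start=A accept=C A-0->A A-1->B B-0->A B-1->C C-0->C C-1->C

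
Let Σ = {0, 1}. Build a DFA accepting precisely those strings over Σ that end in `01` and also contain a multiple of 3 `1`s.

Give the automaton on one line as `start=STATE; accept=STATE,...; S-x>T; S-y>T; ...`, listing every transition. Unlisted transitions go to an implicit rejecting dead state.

start=s0; accept=s8; s0-0>s1; s0-1>s2; s1-0>s1; s1-1>s3; s2-0>s4; s2-1>s5; s3-0>s4; s3-1>s5; s4-0>s4; s4-1>s6; s5-0>s7; s5-1>s0; s6-0>s7; s6-1>s0; s7-0>s7; s7-1>s8; s8-0>s1; s8-1>s2

Handle the two conditions separately and then intersect. The first has 3 states tracking how much of the suffix `01` has currently been matched; the second has 3 states tracking the count of `1`s modulo 3. A product state is a pair (one from each), accepting exactly when both do.
A 9-state machine:
        0   1  
>  s0   s1  s2 
   s1   s1  s3 
   s2   s4  s5 
   s3   s4  s5 
   s4   s4  s6 
   s5   s7  s0 
   s6   s7  s0 
   s7   s7  s8 
 * s8   s1  s2 
(> = start, * = accepting)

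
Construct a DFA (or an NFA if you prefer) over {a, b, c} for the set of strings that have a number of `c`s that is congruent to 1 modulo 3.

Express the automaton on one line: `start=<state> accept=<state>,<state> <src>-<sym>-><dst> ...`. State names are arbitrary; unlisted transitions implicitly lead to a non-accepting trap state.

start=q0 accept=q1 q0-a->q0 q0-b->q0 q0-c->q1 q1-a->q1 q1-b->q1 q1-c->q2 q2-a->q2 q2-b->q2 q2-c->q0

The only thing that matters is how many `c`s have appeared, reduced mod 3. Use one state per residue: q0 for 0, …, q2 for 2. Reading `c` moves to the next residue; anything else stays put. q1 is accepting.
3 states suffice.
        a   b   c  
>  q0   q0  q0  q1 
 * q1   q1  q1  q2 
   q2   q2  q2  q0 
(> = start, * = accepting)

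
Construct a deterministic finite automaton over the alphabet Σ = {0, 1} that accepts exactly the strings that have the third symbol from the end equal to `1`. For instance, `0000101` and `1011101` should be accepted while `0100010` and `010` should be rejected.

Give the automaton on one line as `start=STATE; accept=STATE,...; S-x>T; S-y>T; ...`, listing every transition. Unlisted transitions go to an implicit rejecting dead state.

start=S0; accept=S11,S12,S13,S14; S0-0>S1; S0-1>S2; S1-0>S3; S1-1>S4; S2-0>S5; S2-1>S6; S3-0>S7; S3-1>S8; S4-0>S9; S4-1>S10; S5-0>S11; S5-1>S12; S6-0>S13; S6-1>S14; S7-0>S7; S7-1>S8; S8-0>S9; S8-1>S10; S9-0>S11; S9-1>S12; S10-0>S13; S10-1>S14; S11-0>S7; S11-1>S8; S12-0>S9; S12-1>S10; S13-0>S11; S13-1>S12; S14-0>S13; S14-1>S14

A DFA must remember the last 3 symbols (since which symbol is third-to-last isn't known until the input ends). Use one state per possible window of the last ≤3 symbols; accept from those whose window starts with `1`.
A 15-state machine:
          0    1  
>  S0     S1   S2 
   S1     S3   S4 
   S2     S5   S6 
   S3     S7   S8 
   S4     S9  S10 
   S5    S11  S12 
   S6    S13  S14 
   S7     S7   S8 
   S8     S9  S10 
   S9    S11  S12 
   S10   S13  S14 
 * S11    S7   S8 
 * S12    S9  S10 
 * S13   S11  S12 
 * S14   S13  S14 
(> = start, * = accepting)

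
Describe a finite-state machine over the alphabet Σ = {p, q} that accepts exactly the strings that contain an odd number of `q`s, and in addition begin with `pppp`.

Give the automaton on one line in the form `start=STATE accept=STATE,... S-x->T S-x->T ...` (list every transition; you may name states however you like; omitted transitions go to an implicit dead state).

start=S0 accept=S6 S0-p->S1 S0-q->S2 S1-p->S3 S1-q->S2 S2-p->S2 S2-q->S2 S3-p->S4 S3-q->S2 S4-p->S5 S4-q->S2 S5-p->S5 S5-q->S6 S6-p->S6 S6-q->S5

Build one automaton per condition and run them in lockstep. The first has 2 states tracking the count of `q`s modulo 2; the second has 6 states tracking whether the input so far still matches the prefix `pppp`. A product state is a pair (one from each), accepting exactly when both do. After merging equivalent states the machine shrinks.
7 states suffice.
        p   q  
>  S0   S1  S2 
   S1   S3  S2 
   S2   S2  S2 
   S3   S4  S2 
   S4   S5  S2 
   S5   S5  S6 
 * S6   S6  S5 
(> = start, * = accepting)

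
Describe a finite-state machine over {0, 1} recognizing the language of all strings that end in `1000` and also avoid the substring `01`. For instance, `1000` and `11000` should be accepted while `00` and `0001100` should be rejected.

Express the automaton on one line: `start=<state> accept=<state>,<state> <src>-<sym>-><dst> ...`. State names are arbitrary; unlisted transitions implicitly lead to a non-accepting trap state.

Handle the two conditions separately and then intersect. One (5 states) tracks how much of the suffix `1000` has currently been matched; the other (3 states) tracks partial matches of the forbidden pattern `01`. Each combined state is a pair, one component from each; accept when both components accept. After merging equivalent states the machine shrinks.
With 6 states:
        0   1  
>  q0   q1  q2 
   q1   q1  q1 
   q2   q3  q2 
   q3   q4  q1 
   q4   q5  q1 
 * q5   q1  q1 
(> = start, * = accepting)

start=q0 accept=q5 q0-0->q1 q0-1->q2 q1-0->q1 q1-1->q1 q2-0->q3 q2-1->q2 q3-0->q4 q3-1->q1 q4-0->q5 q4-1->q1 q5-0->q1 q5-1->q1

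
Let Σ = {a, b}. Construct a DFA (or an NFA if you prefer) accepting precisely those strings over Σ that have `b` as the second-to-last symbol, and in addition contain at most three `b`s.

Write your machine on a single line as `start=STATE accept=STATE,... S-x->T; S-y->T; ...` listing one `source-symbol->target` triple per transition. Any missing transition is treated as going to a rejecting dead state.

start=q0; accept=q5,q6,q9,q10,q13; q0-a->q1; q0-b->q2; q1-a->q3; q1-b->q4; q2-a->q5; q2-b->q6; q3-a->q3; q3-b->q4; q4-a->q5; q4-b->q6; q5-a->q7; q5-b->q8; q6-a->q9; q6-b->q10; q7-a->q7; q7-b->q8; q8-a->q9; q8-b->q10; q9-a->q11; q9-b->q12; q10-a->q13; q10-b->q14; q11-a->q11; q11-b->q12; q12-a->q13; q12-b->q14; q13-a->q15; q13-b->q16; q14-a->q17; q14-b->q14; q15-a->q15; q15-b->q16; q16-a->q17; q16-b->q14; q17-a->q18; q17-b->q16; q18-a->q18; q18-b->q16

Run two small machines in parallel and take their product. One (7 states) tracks the last 2 symbols read; the other (5 states) tracks the count of `b`s, saturating at 4. Each combined state is a pair, one component from each; accept when both components accept.
          a    b  
>  q0     q1   q2 
   q1     q3   q4 
   q2     q5   q6 
   q3     q3   q4 
   q4     q5   q6 
 * q5     q7   q8 
 * q6     q9  q10 
   q7     q7   q8 
   q8     q9  q10 
 * q9    q11  q12 
 * q10   q13  q14 
   q11   q11  q12 
   q12   q13  q14 
 * q13   q15  q16 
   q14   q17  q14 
   q15   q15  q16 
   q16   q17  q14 
   q17   q18  q16 
   q18   q18  q16 
(> = start, * = accepting)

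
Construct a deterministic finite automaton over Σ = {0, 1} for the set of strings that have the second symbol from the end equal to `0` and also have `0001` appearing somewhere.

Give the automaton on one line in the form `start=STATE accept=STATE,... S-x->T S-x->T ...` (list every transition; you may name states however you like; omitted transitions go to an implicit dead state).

Run two small machines in parallel and take their product. One (7 states) tracks the last 2 symbols read; the other (5 states) tracks whether and how much of `0001` has been seen. Each combined state is a pair, one component from each; accept when both components accept.
With 12 states:
          0    1  
>  S0     S1   S2 
   S1     S3   S4 
   S2     S5   S6 
   S3     S7   S4 
   S4     S5   S6 
   S5     S3   S4 
   S6     S5   S6 
   S7     S7   S8 
 * S8     S9  S10 
   S9    S11   S8 
   S10    S9  S10 
 * S11   S11   S8 
(> = start, * = accepting)

start=S0 accept=S8,S11 S0-0->S1 S0-1->S2 S1-0->S3 S1-1->S4 S2-0->S5 S2-1->S6 S3-0->S7 S3-1->S4 S4-0->S5 S4-1->S6 S5-0->S3 S5-1->S4 S6-0->S5 S6-1->S6 S7-0->S7 S7-1->S8 S8-0->S9 S8-1->S10 S9-0->S11 S9-1->S8 S10-0->S9 S10-1->S10 S11-0->S11 S11-1->S8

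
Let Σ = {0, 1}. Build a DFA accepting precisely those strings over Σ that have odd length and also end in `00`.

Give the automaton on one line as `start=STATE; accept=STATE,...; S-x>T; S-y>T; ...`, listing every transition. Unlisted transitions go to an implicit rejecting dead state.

Handle the two conditions separately and then intersect. The first has 2 states tracking the input length modulo 2; the second has 3 states tracking how much of the suffix `00` has currently been matched. A product state is a pair (one from each), accepting exactly when both do. Minimizing collapses redundant product states.
        0   1  
>  q0   q1  q1 
   q1   q2  q0 
   q2   q3  q1 
 * q3   q2  q0 
(> = start, * = accepting)

start=q0; accept=q3; q0-0>q1; q0-1>q1; q1-0>q2; q1-1>q0; q2-0>q3; q2-1>q1; q3-0>q2; q3-1>q0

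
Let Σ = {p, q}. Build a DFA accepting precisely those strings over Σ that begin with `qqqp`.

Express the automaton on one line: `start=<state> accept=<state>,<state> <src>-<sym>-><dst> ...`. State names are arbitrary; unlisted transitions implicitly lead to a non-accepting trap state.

start=s0 accept=s4 s0-p->s5 s0-q->s1 s1-p->s5 s1-q->s2 s2-p->s5 s2-q->s3 s3-p->s4 s3-q->s5 s4-p->s4 s4-q->s4 s5-p->s5 s5-q->s5

Walk along `qqqp` while the input agrees: from s0 take `q` to s1, and so on. Any deviation drops to the rejecting sink s5. Once s4 is reached the prefix is confirmed and every continuation is accepted.
With 6 states:
        p   q  
>  s0   s5  s1 
   s1   s5  s2 
   s2   s5  s3 
   s3   s4  s5 
 * s4   s4  s4 
   s5   s5  s5 
(> = start, * = accepting)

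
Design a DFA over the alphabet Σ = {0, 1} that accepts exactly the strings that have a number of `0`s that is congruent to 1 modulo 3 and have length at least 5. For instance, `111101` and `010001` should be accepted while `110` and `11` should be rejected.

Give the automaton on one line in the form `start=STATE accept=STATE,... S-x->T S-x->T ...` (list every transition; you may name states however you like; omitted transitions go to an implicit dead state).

start=q0 accept=q13,q17 q0-0->q1 q0-1->q2 q1-0->q3 q1-1->q4 q2-0->q4 q2-1->q5 q3-0->q6 q3-1->q7 q4-0->q7 q4-1->q8 q5-0->q8 q5-1->q6 q6-0->q9 q6-1->q10 q7-0->q10 q7-1->q11 q8-0->q11 q8-1->q9 q9-0->q12 q9-1->q13 q10-0->q13 q10-1->q14 q11-0->q14 q11-1->q12 q12-0->q15 q12-1->q16 q13-0->q16 q13-1->q17 q14-0->q17 q14-1->q15 q15-0->q17 q15-1->q15 q16-0->q15 q16-1->q16 q17-0->q16 q17-1->q17

Run two small machines in parallel and take their product. The first has 3 states tracking the count of `0`s modulo 3; the second has 7 states tracking the input length, saturating at 6. A product state is a pair (one from each), accepting exactly when both do.
An 18-state machine:
          0    1  
>  q0     q1   q2 
   q1     q3   q4 
   q2     q4   q5 
   q3     q6   q7 
   q4     q7   q8 
   q5     q8   q6 
   q6     q9  q10 
   q7    q10  q11 
   q8    q11   q9 
   q9    q12  q13 
   q10   q13  q14 
   q11   q14  q12 
   q12   q15  q16 
 * q13   q16  q17 
   q14   q17  q15 
   q15   q17  q15 
   q16   q15  q16 
 * q17   q16  q17 
(> = start, * = accepting)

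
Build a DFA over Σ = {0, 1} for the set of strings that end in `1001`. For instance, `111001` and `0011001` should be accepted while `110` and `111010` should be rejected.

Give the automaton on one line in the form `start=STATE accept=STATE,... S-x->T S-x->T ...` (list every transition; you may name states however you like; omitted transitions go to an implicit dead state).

start=q0 accept=q4 q0-0->q0 q0-1->q1 q1-0->q2 q1-1->q1 q2-0->q3 q2-1->q1 q3-0->q0 q3-1->q4 q4-0->q2 q4-1->q1

Remember how much of `1001` the current input suffix matches. State q0 means no match yet; q1 means the last symbol is `1`; q2 means the last 2 symbols are `10`; q3 means the last 3 symbols are `100`; q4 means the last 4 symbols are `1001`. Only q4 accepts. On a mismatch, fall back to the longest proper suffix that is still a prefix of `1001`.
With 5 states:
        0   1  
>  q0   q0  q1 
   q1   q2  q1 
   q2   q3  q1 
   q3   q0  q4 
 * q4   q2  q1 
(> = start, * = accepting)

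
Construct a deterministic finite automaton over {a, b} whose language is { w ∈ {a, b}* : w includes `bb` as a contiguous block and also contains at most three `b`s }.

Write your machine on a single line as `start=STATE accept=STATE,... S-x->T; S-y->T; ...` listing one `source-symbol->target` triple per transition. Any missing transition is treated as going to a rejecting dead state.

start=S0; accept=S3,S5; S0-a->S0; S0-b->S1; S1-a->S2; S1-b->S3; S2-a->S2; S2-b->S4; S3-a->S3; S3-b->S5; S4-a->S6; S4-b->S5; S5-a->S5; S5-b->S6; S6-a->S6; S6-b->S6

Build one automaton per condition and run them in lockstep. The first has 3 states tracking whether and how much of `bb` has been seen; the second has 5 states tracking the count of `b`s, saturating at 4. A product state is a pair (one from each), accepting exactly when both do. Equivalent product states are then merged.
With 7 states:
        a   b  
>  S0   S0  S1 
   S1   S2  S3 
   S2   S2  S4 
 * S3   S3  S5 
   S4   S6  S5 
 * S5   S5  S6 
   S6   S6  S6 
(> = start, * = accepting)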